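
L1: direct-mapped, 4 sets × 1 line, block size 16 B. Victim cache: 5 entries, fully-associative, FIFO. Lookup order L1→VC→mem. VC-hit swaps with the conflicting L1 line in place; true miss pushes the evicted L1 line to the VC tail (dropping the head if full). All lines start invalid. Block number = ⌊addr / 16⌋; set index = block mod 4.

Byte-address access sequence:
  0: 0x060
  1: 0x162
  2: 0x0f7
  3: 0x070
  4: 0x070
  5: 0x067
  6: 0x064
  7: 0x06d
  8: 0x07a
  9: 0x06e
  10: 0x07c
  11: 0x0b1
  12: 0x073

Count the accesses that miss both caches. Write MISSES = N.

MISSES = 5

#0 0x60→b6/s2 MISS; vc=[]
#1 0x162→b22/s2 MISS; vc=[6]
#2 0xf7→b15/s3 MISS; vc=[6]
#3 0x70→b7/s3 MISS; vc=[6,15]
#4 0x70→b7/s3 L1-HIT; vc=[6,15]
#5 0x67→b6/s2 VC-HIT; vc=[22,15]
#6 0x64→b6/s2 L1-HIT; vc=[22,15]
#7 0x6d→b6/s2 L1-HIT; vc=[22,15]
#8 0x7a→b7/s3 L1-HIT; vc=[22,15]
#9 0x6e→b6/s2 L1-HIT; vc=[22,15]
#10 0x7c→b7/s3 L1-HIT; vc=[22,15]
#11 0xb1→b11/s3 MISS; vc=[22,15,7]
#12 0x73→b7/s3 VC-HIT; vc=[22,15,11]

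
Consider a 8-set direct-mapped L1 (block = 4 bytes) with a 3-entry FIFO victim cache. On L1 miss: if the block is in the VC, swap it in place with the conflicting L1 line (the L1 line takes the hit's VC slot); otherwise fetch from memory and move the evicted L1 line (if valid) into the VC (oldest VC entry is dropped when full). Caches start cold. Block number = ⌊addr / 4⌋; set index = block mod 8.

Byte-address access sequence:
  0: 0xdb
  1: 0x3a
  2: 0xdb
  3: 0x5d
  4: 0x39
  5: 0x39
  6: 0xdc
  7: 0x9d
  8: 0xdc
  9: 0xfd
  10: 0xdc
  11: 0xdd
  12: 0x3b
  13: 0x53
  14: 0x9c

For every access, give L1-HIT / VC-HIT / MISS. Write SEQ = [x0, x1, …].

SEQ = [MISS, MISS, VC-HIT, MISS, VC-HIT, L1-HIT, MISS, MISS, VC-HIT, MISS, VC-HIT, L1-HIT, L1-HIT, MISS, VC-HIT]

  [0] addr=0xdb blk=54 s=6: MISS | VC []
  [1] addr=0x3a blk=14 s=6: MISS | VC [54]
  [2] addr=0xdb blk=54 s=6: VC-HIT | VC [14]
  [3] addr=0x5d blk=23 s=7: MISS | VC [14]
  [4] addr=0x39 blk=14 s=6: VC-HIT | VC [54]
  [5] addr=0x39 blk=14 s=6: L1-HIT | VC [54]
  [6] addr=0xdc blk=55 s=7: MISS | VC [54, 23]
  [7] addr=0x9d blk=39 s=7: MISS | VC [54, 23, 55]
  [8] addr=0xdc blk=55 s=7: VC-HIT | VC [54, 23, 39]
  [9] addr=0xfd blk=63 s=7: MISS | VC [23, 39, 55]
  [10] addr=0xdc blk=55 s=7: VC-HIT | VC [23, 39, 63]
  [11] addr=0xdd blk=55 s=7: L1-HIT | VC [23, 39, 63]
  [12] addr=0x3b blk=14 s=6: L1-HIT | VC [23, 39, 63]
  [13] addr=0x53 blk=20 s=4: MISS | VC [23, 39, 63]
  [14] addr=0x9c blk=39 s=7: VC-HIT | VC [23, 55, 63]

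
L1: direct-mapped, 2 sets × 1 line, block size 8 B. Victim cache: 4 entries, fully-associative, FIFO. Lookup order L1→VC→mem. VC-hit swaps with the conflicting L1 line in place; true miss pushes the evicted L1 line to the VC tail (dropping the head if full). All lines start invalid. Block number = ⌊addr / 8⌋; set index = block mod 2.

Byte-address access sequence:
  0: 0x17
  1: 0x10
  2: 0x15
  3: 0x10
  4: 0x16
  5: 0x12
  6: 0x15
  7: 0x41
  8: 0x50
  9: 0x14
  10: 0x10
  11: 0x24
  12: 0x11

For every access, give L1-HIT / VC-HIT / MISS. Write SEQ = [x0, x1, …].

0: 0x17 (blk 2, set 0) → MISS  vc=[]
1: 0x10 (blk 2, set 0) → L1-HIT  vc=[]
2: 0x15 (blk 2, set 0) → L1-HIT  vc=[]
3: 0x10 (blk 2, set 0) → L1-HIT  vc=[]
4: 0x16 (blk 2, set 0) → L1-HIT  vc=[]
5: 0x12 (blk 2, set 0) → L1-HIT  vc=[]
6: 0x15 (blk 2, set 0) → L1-HIT  vc=[]
7: 0x41 (blk 8, set 0) → MISS  vc=[2]
8: 0x50 (blk 10, set 0) → MISS  vc=[2, 8]
9: 0x14 (blk 2, set 0) → VC-HIT  vc=[10, 8]
10: 0x10 (blk 2, set 0) → L1-HIT  vc=[10, 8]
11: 0x24 (blk 4, set 0) → MISS  vc=[10, 8, 2]
12: 0x11 (blk 2, set 0) → VC-HIT  vc=[10, 8, 4]

SEQ = [MISS, L1-HIT, L1-HIT, L1-HIT, L1-HIT, L1-HIT, L1-HIT, MISS, MISS, VC-HIT, L1-HIT, MISS, VC-HIT]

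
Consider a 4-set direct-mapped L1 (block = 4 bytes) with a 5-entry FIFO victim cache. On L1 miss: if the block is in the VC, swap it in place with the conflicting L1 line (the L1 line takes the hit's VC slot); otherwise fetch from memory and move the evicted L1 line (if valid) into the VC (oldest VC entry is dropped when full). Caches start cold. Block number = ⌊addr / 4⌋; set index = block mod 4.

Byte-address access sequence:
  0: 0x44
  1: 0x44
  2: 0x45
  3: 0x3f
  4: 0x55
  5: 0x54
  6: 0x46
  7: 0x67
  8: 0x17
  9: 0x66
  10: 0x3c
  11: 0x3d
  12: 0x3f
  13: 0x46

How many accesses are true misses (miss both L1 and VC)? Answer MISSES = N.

MISSES = 5

#0 0x44→b17/s1 MISS; vc=[]
#1 0x44→b17/s1 L1-HIT; vc=[]
#2 0x45→b17/s1 L1-HIT; vc=[]
#3 0x3f→b15/s3 MISS; vc=[]
#4 0x55→b21/s1 MISS; vc=[17]
#5 0x54→b21/s1 L1-HIT; vc=[17]
#6 0x46→b17/s1 VC-HIT; vc=[21]
#7 0x67→b25/s1 MISS; vc=[21,17]
#8 0x17→b5/s1 MISS; vc=[21,17,25]
#9 0x66→b25/s1 VC-HIT; vc=[21,17,5]
#10 0x3c→b15/s3 L1-HIT; vc=[21,17,5]
#11 0x3d→b15/s3 L1-HIT; vc=[21,17,5]
#12 0x3f→b15/s3 L1-HIT; vc=[21,17,5]
#13 0x46→b17/s1 VC-HIT; vc=[21,25,5]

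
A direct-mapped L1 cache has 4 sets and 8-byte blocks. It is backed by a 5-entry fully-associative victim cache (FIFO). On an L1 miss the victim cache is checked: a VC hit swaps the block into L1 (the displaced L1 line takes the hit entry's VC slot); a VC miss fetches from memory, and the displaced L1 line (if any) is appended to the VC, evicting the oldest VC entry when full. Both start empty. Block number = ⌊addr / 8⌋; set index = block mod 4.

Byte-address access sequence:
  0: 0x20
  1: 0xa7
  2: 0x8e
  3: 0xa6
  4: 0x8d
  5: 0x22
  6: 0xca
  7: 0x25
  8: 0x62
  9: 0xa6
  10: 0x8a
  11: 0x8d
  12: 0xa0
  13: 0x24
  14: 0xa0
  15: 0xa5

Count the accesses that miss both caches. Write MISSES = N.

MISSES = 5

  [0] addr=0x20 blk=4 s=0: MISS | VC []
  [1] addr=0xa7 blk=20 s=0: MISS | VC [4]
  [2] addr=0x8e blk=17 s=1: MISS | VC [4]
  [3] addr=0xa6 blk=20 s=0: L1-HIT | VC [4]
  [4] addr=0x8d blk=17 s=1: L1-HIT | VC [4]
  [5] addr=0x22 blk=4 s=0: VC-HIT | VC [20]
  [6] addr=0xca blk=25 s=1: MISS | VC [20, 17]
  [7] addr=0x25 blk=4 s=0: L1-HIT | VC [20, 17]
  [8] addr=0x62 blk=12 s=0: MISS | VC [20, 17, 4]
  [9] addr=0xa6 blk=20 s=0: VC-HIT | VC [12, 17, 4]
  [10] addr=0x8a blk=17 s=1: VC-HIT | VC [12, 25, 4]
  [11] addr=0x8d blk=17 s=1: L1-HIT | VC [12, 25, 4]
  [12] addr=0xa0 blk=20 s=0: L1-HIT | VC [12, 25, 4]
  [13] addr=0x24 blk=4 s=0: VC-HIT | VC [12, 25, 20]
  [14] addr=0xa0 blk=20 s=0: VC-HIT | VC [12, 25, 4]
  [15] addr=0xa5 blk=20 s=0: L1-HIT | VC [12, 25, 4]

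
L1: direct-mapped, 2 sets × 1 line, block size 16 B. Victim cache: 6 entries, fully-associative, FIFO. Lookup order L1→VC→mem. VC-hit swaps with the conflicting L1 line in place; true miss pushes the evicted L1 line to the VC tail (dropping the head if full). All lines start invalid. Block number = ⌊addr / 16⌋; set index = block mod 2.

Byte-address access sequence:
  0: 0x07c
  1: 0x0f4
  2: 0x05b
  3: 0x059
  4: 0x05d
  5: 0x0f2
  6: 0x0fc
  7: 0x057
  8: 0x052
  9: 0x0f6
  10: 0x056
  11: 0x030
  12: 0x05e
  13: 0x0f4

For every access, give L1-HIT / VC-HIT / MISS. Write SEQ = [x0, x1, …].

SEQ = [MISS, MISS, MISS, L1-HIT, L1-HIT, VC-HIT, L1-HIT, VC-HIT, L1-HIT, VC-HIT, VC-HIT, MISS, VC-HIT, VC-HIT]

#0 0x7c→b7/s1 MISS; vc=[]
#1 0xf4→b15/s1 MISS; vc=[7]
#2 0x5b→b5/s1 MISS; vc=[7,15]
#3 0x59→b5/s1 L1-HIT; vc=[7,15]
#4 0x5d→b5/s1 L1-HIT; vc=[7,15]
#5 0xf2→b15/s1 VC-HIT; vc=[7,5]
#6 0xfc→b15/s1 L1-HIT; vc=[7,5]
#7 0x57→b5/s1 VC-HIT; vc=[7,15]
#8 0x52→b5/s1 L1-HIT; vc=[7,15]
#9 0xf6→b15/s1 VC-HIT; vc=[7,5]
#10 0x56→b5/s1 VC-HIT; vc=[7,15]
#11 0x30→b3/s1 MISS; vc=[7,15,5]
#12 0x5e→b5/s1 VC-HIT; vc=[7,15,3]
#13 0xf4→b15/s1 VC-HIT; vc=[7,5,3]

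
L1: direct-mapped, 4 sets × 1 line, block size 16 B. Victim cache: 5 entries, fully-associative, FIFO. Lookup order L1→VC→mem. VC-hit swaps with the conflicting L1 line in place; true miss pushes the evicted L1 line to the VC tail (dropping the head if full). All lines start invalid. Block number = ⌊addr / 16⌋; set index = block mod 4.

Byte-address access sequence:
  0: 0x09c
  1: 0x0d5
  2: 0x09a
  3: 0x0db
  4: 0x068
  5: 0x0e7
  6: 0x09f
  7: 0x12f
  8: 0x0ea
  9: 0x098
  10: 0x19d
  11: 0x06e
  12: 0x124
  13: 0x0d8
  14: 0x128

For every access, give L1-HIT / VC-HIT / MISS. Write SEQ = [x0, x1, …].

#0 0x9c→b9/s1 MISS; vc=[]
#1 0xd5→b13/s1 MISS; vc=[9]
#2 0x9a→b9/s1 VC-HIT; vc=[13]
#3 0xdb→b13/s1 VC-HIT; vc=[9]
#4 0x68→b6/s2 MISS; vc=[9]
#5 0xe7→b14/s2 MISS; vc=[9,6]
#6 0x9f→b9/s1 VC-HIT; vc=[13,6]
#7 0x12f→b18/s2 MISS; vc=[13,6,14]
#8 0xea→b14/s2 VC-HIT; vc=[13,6,18]
#9 0x98→b9/s1 L1-HIT; vc=[13,6,18]
#10 0x19d→b25/s1 MISS; vc=[13,6,18,9]
#11 0x6e→b6/s2 VC-HIT; vc=[13,14,18,9]
#12 0x124→b18/s2 VC-HIT; vc=[13,14,6,9]
#13 0xd8→b13/s1 VC-HIT; vc=[25,14,6,9]
#14 0x128→b18/s2 L1-HIT; vc=[25,14,6,9]

SEQ = [MISS, MISS, VC-HIT, VC-HIT, MISS, MISS, VC-HIT, MISS, VC-HIT, L1-HIT, MISS, VC-HIT, VC-HIT, VC-HIT, L1-HIT]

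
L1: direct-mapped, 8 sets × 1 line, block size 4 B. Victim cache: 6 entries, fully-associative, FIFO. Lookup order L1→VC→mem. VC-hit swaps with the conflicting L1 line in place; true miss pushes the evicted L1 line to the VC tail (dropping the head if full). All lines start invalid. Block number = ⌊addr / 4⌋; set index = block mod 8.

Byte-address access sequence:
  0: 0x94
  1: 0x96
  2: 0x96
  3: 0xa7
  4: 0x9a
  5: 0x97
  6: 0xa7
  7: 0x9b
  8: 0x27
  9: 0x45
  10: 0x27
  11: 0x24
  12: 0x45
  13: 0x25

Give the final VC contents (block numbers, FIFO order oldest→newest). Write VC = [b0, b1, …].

#0 0x94→b37/s5 MISS; vc=[]
#1 0x96→b37/s5 L1-HIT; vc=[]
#2 0x96→b37/s5 L1-HIT; vc=[]
#3 0xa7→b41/s1 MISS; vc=[]
#4 0x9a→b38/s6 MISS; vc=[]
#5 0x97→b37/s5 L1-HIT; vc=[]
#6 0xa7→b41/s1 L1-HIT; vc=[]
#7 0x9b→b38/s6 L1-HIT; vc=[]
#8 0x27→b9/s1 MISS; vc=[41]
#9 0x45→b17/s1 MISS; vc=[41,9]
#10 0x27→b9/s1 VC-HIT; vc=[41,17]
#11 0x24→b9/s1 L1-HIT; vc=[41,17]
#12 0x45→b17/s1 VC-HIT; vc=[41,9]
#13 0x25→b9/s1 VC-HIT; vc=[41,17]

VC = [41, 17]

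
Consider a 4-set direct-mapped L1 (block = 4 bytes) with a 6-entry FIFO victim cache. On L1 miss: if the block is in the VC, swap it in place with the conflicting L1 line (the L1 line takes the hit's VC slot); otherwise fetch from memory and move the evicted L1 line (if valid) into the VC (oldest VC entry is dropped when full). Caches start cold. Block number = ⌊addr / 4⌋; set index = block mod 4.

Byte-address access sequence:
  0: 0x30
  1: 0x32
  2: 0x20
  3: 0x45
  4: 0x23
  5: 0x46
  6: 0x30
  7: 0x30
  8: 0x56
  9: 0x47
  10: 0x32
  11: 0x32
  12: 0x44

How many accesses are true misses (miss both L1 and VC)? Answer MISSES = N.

MISSES = 4

#0 0x30→b12/s0 MISS; vc=[]
#1 0x32→b12/s0 L1-HIT; vc=[]
#2 0x20→b8/s0 MISS; vc=[12]
#3 0x45→b17/s1 MISS; vc=[12]
#4 0x23→b8/s0 L1-HIT; vc=[12]
#5 0x46→b17/s1 L1-HIT; vc=[12]
#6 0x30→b12/s0 VC-HIT; vc=[8]
#7 0x30→b12/s0 L1-HIT; vc=[8]
#8 0x56→b21/s1 MISS; vc=[8,17]
#9 0x47→b17/s1 VC-HIT; vc=[8,21]
#10 0x32→b12/s0 L1-HIT; vc=[8,21]
#11 0x32→b12/s0 L1-HIT; vc=[8,21]
#12 0x44→b17/s1 L1-HIT; vc=[8,21]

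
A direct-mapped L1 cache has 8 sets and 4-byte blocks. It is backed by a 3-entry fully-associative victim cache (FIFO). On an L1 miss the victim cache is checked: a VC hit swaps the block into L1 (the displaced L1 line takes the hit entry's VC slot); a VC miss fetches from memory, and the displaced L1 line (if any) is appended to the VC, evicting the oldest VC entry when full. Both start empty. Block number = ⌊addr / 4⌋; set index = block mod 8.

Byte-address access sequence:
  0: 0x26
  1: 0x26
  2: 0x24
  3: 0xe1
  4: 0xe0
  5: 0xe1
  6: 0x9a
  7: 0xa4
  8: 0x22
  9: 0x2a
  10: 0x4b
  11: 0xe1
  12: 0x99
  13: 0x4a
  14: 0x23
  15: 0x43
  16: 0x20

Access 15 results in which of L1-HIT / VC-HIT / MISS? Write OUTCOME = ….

#0 0x26→b9/s1 MISS; vc=[]
#1 0x26→b9/s1 L1-HIT; vc=[]
#2 0x24→b9/s1 L1-HIT; vc=[]
#3 0xe1→b56/s0 MISS; vc=[]
#4 0xe0→b56/s0 L1-HIT; vc=[]
#5 0xe1→b56/s0 L1-HIT; vc=[]
#6 0x9a→b38/s6 MISS; vc=[]
#7 0xa4→b41/s1 MISS; vc=[9]
#8 0x22→b8/s0 MISS; vc=[9,56]
#9 0x2a→b10/s2 MISS; vc=[9,56]
#10 0x4b→b18/s2 MISS; vc=[9,56,10]
#11 0xe1→b56/s0 VC-HIT; vc=[9,8,10]
#12 0x99→b38/s6 L1-HIT; vc=[9,8,10]
#13 0x4a→b18/s2 L1-HIT; vc=[9,8,10]
#14 0x23→b8/s0 VC-HIT; vc=[9,56,10]
#15 0x43→b16/s0 MISS; vc=[56,10,8]
#16 0x20→b8/s0 VC-HIT; vc=[56,10,16]

OUTCOME = MISS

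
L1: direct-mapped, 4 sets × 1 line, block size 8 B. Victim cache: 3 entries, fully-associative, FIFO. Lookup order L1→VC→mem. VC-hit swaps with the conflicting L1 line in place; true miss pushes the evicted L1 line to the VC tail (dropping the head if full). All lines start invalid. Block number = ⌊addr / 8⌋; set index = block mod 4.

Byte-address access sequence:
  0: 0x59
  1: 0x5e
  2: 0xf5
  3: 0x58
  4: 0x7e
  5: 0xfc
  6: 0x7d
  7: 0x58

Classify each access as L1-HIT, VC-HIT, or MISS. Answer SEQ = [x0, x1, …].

SEQ = [MISS, L1-HIT, MISS, L1-HIT, MISS, MISS, VC-HIT, VC-HIT]

0: 0x59 (blk 11, set 3) → MISS  vc=[]
1: 0x5e (blk 11, set 3) → L1-HIT  vc=[]
2: 0xf5 (blk 30, set 2) → MISS  vc=[]
3: 0x58 (blk 11, set 3) → L1-HIT  vc=[]
4: 0x7e (blk 15, set 3) → MISS  vc=[11]
5: 0xfc (blk 31, set 3) → MISS  vc=[11, 15]
6: 0x7d (blk 15, set 3) → VC-HIT  vc=[11, 31]
7: 0x58 (blk 11, set 3) → VC-HIT  vc=[15, 31]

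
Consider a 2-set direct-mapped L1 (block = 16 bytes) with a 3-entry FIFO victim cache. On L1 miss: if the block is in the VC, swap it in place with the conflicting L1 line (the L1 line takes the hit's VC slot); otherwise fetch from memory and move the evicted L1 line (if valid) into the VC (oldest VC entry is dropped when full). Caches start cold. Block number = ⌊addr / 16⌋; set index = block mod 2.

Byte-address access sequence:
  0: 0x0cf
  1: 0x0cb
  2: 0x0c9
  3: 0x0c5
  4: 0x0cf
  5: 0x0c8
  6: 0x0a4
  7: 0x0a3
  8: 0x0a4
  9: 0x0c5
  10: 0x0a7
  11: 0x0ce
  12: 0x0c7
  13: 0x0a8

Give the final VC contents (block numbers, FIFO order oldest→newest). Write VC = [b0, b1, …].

0: 0xcf (blk 12, set 0) → MISS  vc=[]
1: 0xcb (blk 12, set 0) → L1-HIT  vc=[]
2: 0xc9 (blk 12, set 0) → L1-HIT  vc=[]
3: 0xc5 (blk 12, set 0) → L1-HIT  vc=[]
4: 0xcf (blk 12, set 0) → L1-HIT  vc=[]
5: 0xc8 (blk 12, set 0) → L1-HIT  vc=[]
6: 0xa4 (blk 10, set 0) → MISS  vc=[12]
7: 0xa3 (blk 10, set 0) → L1-HIT  vc=[12]
8: 0xa4 (blk 10, set 0) → L1-HIT  vc=[12]
9: 0xc5 (blk 12, set 0) → VC-HIT  vc=[10]
10: 0xa7 (blk 10, set 0) → VC-HIT  vc=[12]
11: 0xce (blk 12, set 0) → VC-HIT  vc=[10]
12: 0xc7 (blk 12, set 0) → L1-HIT  vc=[10]
13: 0xa8 (blk 10, set 0) → VC-HIT  vc=[12]

VC = [12]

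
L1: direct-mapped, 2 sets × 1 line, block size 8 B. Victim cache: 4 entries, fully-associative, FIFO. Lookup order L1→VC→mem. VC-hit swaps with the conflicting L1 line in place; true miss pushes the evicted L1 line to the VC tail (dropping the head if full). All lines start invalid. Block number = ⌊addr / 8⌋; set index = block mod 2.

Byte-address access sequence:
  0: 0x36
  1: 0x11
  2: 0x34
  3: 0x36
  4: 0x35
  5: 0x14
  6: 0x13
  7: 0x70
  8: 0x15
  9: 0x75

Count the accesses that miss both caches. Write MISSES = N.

0: 0x36 (blk 6, set 0) → MISS  vc=[]
1: 0x11 (blk 2, set 0) → MISS  vc=[6]
2: 0x34 (blk 6, set 0) → VC-HIT  vc=[2]
3: 0x36 (blk 6, set 0) → L1-HIT  vc=[2]
4: 0x35 (blk 6, set 0) → L1-HIT  vc=[2]
5: 0x14 (blk 2, set 0) → VC-HIT  vc=[6]
6: 0x13 (blk 2, set 0) → L1-HIT  vc=[6]
7: 0x70 (blk 14, set 0) → MISS  vc=[6, 2]
8: 0x15 (blk 2, set 0) → VC-HIT  vc=[6, 14]
9: 0x75 (blk 14, set 0) → VC-HIT  vc=[6, 2]

MISSES = 3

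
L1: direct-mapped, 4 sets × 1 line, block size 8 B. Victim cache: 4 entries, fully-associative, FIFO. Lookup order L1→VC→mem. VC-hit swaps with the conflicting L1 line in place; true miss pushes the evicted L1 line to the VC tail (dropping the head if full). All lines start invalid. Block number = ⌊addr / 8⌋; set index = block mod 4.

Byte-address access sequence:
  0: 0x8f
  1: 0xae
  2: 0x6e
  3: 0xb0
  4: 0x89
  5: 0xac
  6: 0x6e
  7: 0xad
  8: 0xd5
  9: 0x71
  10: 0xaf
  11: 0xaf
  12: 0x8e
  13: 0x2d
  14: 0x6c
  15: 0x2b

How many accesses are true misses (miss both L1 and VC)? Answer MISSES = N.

MISSES = 8

#0 0x8f→b17/s1 MISS; vc=[]
#1 0xae→b21/s1 MISS; vc=[17]
#2 0x6e→b13/s1 MISS; vc=[17,21]
#3 0xb0→b22/s2 MISS; vc=[17,21]
#4 0x89→b17/s1 VC-HIT; vc=[13,21]
#5 0xac→b21/s1 VC-HIT; vc=[13,17]
#6 0x6e→b13/s1 VC-HIT; vc=[21,17]
#7 0xad→b21/s1 VC-HIT; vc=[13,17]
#8 0xd5→b26/s2 MISS; vc=[13,17,22]
#9 0x71→b14/s2 MISS; vc=[13,17,22,26]
#10 0xaf→b21/s1 L1-HIT; vc=[13,17,22,26]
#11 0xaf→b21/s1 L1-HIT; vc=[13,17,22,26]
#12 0x8e→b17/s1 VC-HIT; vc=[13,21,22,26]
#13 0x2d→b5/s1 MISS; vc=[21,22,26,17]
#14 0x6c→b13/s1 MISS; vc=[22,26,17,5]
#15 0x2b→b5/s1 VC-HIT; vc=[22,26,17,13]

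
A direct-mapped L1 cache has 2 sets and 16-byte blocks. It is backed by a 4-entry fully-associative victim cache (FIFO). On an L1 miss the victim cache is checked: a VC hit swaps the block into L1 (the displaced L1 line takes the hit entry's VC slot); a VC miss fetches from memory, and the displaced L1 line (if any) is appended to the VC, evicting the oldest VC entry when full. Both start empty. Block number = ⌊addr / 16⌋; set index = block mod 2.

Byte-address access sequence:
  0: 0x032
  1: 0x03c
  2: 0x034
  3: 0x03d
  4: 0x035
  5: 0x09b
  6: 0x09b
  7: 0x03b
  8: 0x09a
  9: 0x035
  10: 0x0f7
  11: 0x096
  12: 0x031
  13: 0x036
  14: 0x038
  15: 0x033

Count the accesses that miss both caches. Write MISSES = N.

MISSES = 3

#0 0x32→b3/s1 MISS; vc=[]
#1 0x3c→b3/s1 L1-HIT; vc=[]
#2 0x34→b3/s1 L1-HIT; vc=[]
#3 0x3d→b3/s1 L1-HIT; vc=[]
#4 0x35→b3/s1 L1-HIT; vc=[]
#5 0x9b→b9/s1 MISS; vc=[3]
#6 0x9b→b9/s1 L1-HIT; vc=[3]
#7 0x3b→b3/s1 VC-HIT; vc=[9]
#8 0x9a→b9/s1 VC-HIT; vc=[3]
#9 0x35→b3/s1 VC-HIT; vc=[9]
#10 0xf7→b15/s1 MISS; vc=[9,3]
#11 0x96→b9/s1 VC-HIT; vc=[15,3]
#12 0x31→b3/s1 VC-HIT; vc=[15,9]
#13 0x36→b3/s1 L1-HIT; vc=[15,9]
#14 0x38→b3/s1 L1-HIT; vc=[15,9]
#15 0x33→b3/s1 L1-HIT; vc=[15,9]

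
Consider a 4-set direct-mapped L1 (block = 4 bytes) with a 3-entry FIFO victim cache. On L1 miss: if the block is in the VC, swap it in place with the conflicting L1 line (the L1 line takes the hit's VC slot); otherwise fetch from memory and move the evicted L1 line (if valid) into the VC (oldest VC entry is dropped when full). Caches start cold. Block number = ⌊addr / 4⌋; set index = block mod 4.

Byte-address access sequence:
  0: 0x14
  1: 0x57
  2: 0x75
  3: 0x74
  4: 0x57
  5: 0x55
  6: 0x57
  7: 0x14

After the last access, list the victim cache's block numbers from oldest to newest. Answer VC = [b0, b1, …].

VC = [21, 29]

#0 0x14→b5/s1 MISS; vc=[]
#1 0x57→b21/s1 MISS; vc=[5]
#2 0x75→b29/s1 MISS; vc=[5,21]
#3 0x74→b29/s1 L1-HIT; vc=[5,21]
#4 0x57→b21/s1 VC-HIT; vc=[5,29]
#5 0x55→b21/s1 L1-HIT; vc=[5,29]
#6 0x57→b21/s1 L1-HIT; vc=[5,29]
#7 0x14→b5/s1 VC-HIT; vc=[21,29]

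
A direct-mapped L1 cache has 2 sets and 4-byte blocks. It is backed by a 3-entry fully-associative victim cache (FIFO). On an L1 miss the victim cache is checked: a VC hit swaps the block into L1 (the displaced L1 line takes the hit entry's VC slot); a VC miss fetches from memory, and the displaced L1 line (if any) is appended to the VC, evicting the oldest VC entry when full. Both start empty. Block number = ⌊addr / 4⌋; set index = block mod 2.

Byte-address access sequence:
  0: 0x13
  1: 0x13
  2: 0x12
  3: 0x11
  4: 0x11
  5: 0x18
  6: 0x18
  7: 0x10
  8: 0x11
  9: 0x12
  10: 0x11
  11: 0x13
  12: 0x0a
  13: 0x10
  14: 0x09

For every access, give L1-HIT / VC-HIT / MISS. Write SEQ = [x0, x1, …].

0: 0x13 (blk 4, set 0) → MISS  vc=[]
1: 0x13 (blk 4, set 0) → L1-HIT  vc=[]
2: 0x12 (blk 4, set 0) → L1-HIT  vc=[]
3: 0x11 (blk 4, set 0) → L1-HIT  vc=[]
4: 0x11 (blk 4, set 0) → L1-HIT  vc=[]
5: 0x18 (blk 6, set 0) → MISS  vc=[4]
6: 0x18 (blk 6, set 0) → L1-HIT  vc=[4]
7: 0x10 (blk 4, set 0) → VC-HIT  vc=[6]
8: 0x11 (blk 4, set 0) → L1-HIT  vc=[6]
9: 0x12 (blk 4, set 0) → L1-HIT  vc=[6]
10: 0x11 (blk 4, set 0) → L1-HIT  vc=[6]
11: 0x13 (blk 4, set 0) → L1-HIT  vc=[6]
12: 0xa (blk 2, set 0) → MISS  vc=[6, 4]
13: 0x10 (blk 4, set 0) → VC-HIT  vc=[6, 2]
14: 0x9 (blk 2, set 0) → VC-HIT  vc=[6, 4]

SEQ = [MISS, L1-HIT, L1-HIT, L1-HIT, L1-HIT, MISS, L1-HIT, VC-HIT, L1-HIT, L1-HIT, L1-HIT, L1-HIT, MISS, VC-HIT, VC-HIT]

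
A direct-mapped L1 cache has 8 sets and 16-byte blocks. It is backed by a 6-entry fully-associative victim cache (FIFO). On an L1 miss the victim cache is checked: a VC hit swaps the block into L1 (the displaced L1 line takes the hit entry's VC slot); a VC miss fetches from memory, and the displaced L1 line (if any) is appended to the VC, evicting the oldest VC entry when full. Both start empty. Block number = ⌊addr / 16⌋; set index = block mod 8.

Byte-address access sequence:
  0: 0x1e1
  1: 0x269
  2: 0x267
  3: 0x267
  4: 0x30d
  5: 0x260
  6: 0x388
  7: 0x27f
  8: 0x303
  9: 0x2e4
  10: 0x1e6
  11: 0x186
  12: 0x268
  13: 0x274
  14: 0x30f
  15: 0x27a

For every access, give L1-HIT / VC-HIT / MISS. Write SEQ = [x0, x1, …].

SEQ = [MISS, MISS, L1-HIT, L1-HIT, MISS, L1-HIT, MISS, MISS, VC-HIT, MISS, VC-HIT, MISS, VC-HIT, L1-HIT, VC-HIT, L1-HIT]

  [0] addr=0x1e1 blk=30 s=6: MISS | VC []
  [1] addr=0x269 blk=38 s=6: MISS | VC [30]
  [2] addr=0x267 blk=38 s=6: L1-HIT | VC [30]
  [3] addr=0x267 blk=38 s=6: L1-HIT | VC [30]
  [4] addr=0x30d blk=48 s=0: MISS | VC [30]
  [5] addr=0x260 blk=38 s=6: L1-HIT | VC [30]
  [6] addr=0x388 blk=56 s=0: MISS | VC [30, 48]
  [7] addr=0x27f blk=39 s=7: MISS | VC [30, 48]
  [8] addr=0x303 blk=48 s=0: VC-HIT | VC [30, 56]
  [9] addr=0x2e4 blk=46 s=6: MISS | VC [30, 56, 38]
  [10] addr=0x1e6 blk=30 s=6: VC-HIT | VC [46, 56, 38]
  [11] addr=0x186 blk=24 s=0: MISS | VC [46, 56, 38, 48]
  [12] addr=0x268 blk=38 s=6: VC-HIT | VC [46, 56, 30, 48]
  [13] addr=0x274 blk=39 s=7: L1-HIT | VC [46, 56, 30, 48]
  [14] addr=0x30f blk=48 s=0: VC-HIT | VC [46, 56, 30, 24]
  [15] addr=0x27a blk=39 s=7: L1-HIT | VC [46, 56, 30, 24]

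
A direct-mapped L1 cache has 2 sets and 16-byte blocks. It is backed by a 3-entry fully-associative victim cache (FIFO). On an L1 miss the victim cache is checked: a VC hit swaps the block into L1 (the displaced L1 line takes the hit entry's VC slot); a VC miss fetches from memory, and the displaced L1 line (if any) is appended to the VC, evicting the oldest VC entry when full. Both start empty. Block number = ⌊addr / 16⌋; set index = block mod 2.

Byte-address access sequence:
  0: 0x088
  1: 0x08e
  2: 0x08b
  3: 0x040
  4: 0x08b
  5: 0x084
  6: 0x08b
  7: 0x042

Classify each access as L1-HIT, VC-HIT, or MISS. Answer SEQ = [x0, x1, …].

SEQ = [MISS, L1-HIT, L1-HIT, MISS, VC-HIT, L1-HIT, L1-HIT, VC-HIT]

0: 0x88 (blk 8, set 0) → MISS  vc=[]
1: 0x8e (blk 8, set 0) → L1-HIT  vc=[]
2: 0x8b (blk 8, set 0) → L1-HIT  vc=[]
3: 0x40 (blk 4, set 0) → MISS  vc=[8]
4: 0x8b (blk 8, set 0) → VC-HIT  vc=[4]
5: 0x84 (blk 8, set 0) → L1-HIT  vc=[4]
6: 0x8b (blk 8, set 0) → L1-HIT  vc=[4]
7: 0x42 (blk 4, set 0) → VC-HIT  vc=[8]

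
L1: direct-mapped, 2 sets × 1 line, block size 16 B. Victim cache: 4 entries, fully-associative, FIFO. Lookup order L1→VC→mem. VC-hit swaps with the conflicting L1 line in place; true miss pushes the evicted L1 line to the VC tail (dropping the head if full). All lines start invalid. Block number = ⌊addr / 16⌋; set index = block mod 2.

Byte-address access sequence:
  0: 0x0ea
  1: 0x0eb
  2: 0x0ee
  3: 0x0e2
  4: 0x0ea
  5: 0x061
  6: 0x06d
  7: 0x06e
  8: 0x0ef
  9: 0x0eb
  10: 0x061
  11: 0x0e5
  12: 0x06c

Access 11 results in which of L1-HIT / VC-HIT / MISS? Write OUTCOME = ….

OUTCOME = VC-HIT

  [0] addr=0xea blk=14 s=0: MISS | VC []
  [1] addr=0xeb blk=14 s=0: L1-HIT | VC []
  [2] addr=0xee blk=14 s=0: L1-HIT | VC []
  [3] addr=0xe2 blk=14 s=0: L1-HIT | VC []
  [4] addr=0xea blk=14 s=0: L1-HIT | VC []
  [5] addr=0x61 blk=6 s=0: MISS | VC [14]
  [6] addr=0x6d blk=6 s=0: L1-HIT | VC [14]
  [7] addr=0x6e blk=6 s=0: L1-HIT | VC [14]
  [8] addr=0xef blk=14 s=0: VC-HIT | VC [6]
  [9] addr=0xeb blk=14 s=0: L1-HIT | VC [6]
  [10] addr=0x61 blk=6 s=0: VC-HIT | VC [14]
  [11] addr=0xe5 blk=14 s=0: VC-HIT | VC [6]
  [12] addr=0x6c blk=6 s=0: VC-HIT | VC [14]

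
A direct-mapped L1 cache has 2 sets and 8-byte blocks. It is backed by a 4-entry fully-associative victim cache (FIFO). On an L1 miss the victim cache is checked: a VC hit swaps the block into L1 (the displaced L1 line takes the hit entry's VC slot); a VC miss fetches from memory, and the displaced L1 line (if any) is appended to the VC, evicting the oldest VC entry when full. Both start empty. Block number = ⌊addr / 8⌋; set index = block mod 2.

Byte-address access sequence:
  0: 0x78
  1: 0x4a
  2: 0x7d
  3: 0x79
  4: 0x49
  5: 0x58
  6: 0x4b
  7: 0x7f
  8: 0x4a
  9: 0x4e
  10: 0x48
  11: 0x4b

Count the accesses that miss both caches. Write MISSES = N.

0: 0x78 (blk 15, set 1) → MISS  vc=[]
1: 0x4a (blk 9, set 1) → MISS  vc=[15]
2: 0x7d (blk 15, set 1) → VC-HIT  vc=[9]
3: 0x79 (blk 15, set 1) → L1-HIT  vc=[9]
4: 0x49 (blk 9, set 1) → VC-HIT  vc=[15]
5: 0x58 (blk 11, set 1) → MISS  vc=[15, 9]
6: 0x4b (blk 9, set 1) → VC-HIT  vc=[15, 11]
7: 0x7f (blk 15, set 1) → VC-HIT  vc=[9, 11]
8: 0x4a (blk 9, set 1) → VC-HIT  vc=[15, 11]
9: 0x4e (blk 9, set 1) → L1-HIT  vc=[15, 11]
10: 0x48 (blk 9, set 1) → L1-HIT  vc=[15, 11]
11: 0x4b (blk 9, set 1) → L1-HIT  vc=[15, 11]

MISSES = 3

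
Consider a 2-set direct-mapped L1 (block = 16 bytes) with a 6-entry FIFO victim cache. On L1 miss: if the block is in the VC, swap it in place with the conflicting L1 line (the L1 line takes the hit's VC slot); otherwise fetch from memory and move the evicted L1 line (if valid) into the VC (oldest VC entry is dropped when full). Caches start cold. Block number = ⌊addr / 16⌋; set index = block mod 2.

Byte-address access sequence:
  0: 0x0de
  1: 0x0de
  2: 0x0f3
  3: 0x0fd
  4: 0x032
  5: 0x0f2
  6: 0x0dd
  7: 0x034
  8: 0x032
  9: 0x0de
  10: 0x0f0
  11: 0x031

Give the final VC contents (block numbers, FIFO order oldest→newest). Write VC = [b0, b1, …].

VC = [13, 15]

0: 0xde (blk 13, set 1) → MISS  vc=[]
1: 0xde (blk 13, set 1) → L1-HIT  vc=[]
2: 0xf3 (blk 15, set 1) → MISS  vc=[13]
3: 0xfd (blk 15, set 1) → L1-HIT  vc=[13]
4: 0x32 (blk 3, set 1) → MISS  vc=[13, 15]
5: 0xf2 (blk 15, set 1) → VC-HIT  vc=[13, 3]
6: 0xdd (blk 13, set 1) → VC-HIT  vc=[15, 3]
7: 0x34 (blk 3, set 1) → VC-HIT  vc=[15, 13]
8: 0x32 (blk 3, set 1) → L1-HIT  vc=[15, 13]
9: 0xde (blk 13, set 1) → VC-HIT  vc=[15, 3]
10: 0xf0 (blk 15, set 1) → VC-HIT  vc=[13, 3]
11: 0x31 (blk 3, set 1) → VC-HIT  vc=[13, 15]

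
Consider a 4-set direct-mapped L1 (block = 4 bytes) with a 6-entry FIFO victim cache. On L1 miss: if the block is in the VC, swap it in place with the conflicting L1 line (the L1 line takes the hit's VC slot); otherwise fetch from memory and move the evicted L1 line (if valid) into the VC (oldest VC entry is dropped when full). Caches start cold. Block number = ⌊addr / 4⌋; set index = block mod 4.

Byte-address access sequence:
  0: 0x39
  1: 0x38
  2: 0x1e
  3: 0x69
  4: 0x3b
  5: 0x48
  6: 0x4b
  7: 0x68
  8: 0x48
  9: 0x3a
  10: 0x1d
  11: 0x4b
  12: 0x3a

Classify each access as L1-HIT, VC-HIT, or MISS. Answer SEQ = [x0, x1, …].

#0 0x39→b14/s2 MISS; vc=[]
#1 0x38→b14/s2 L1-HIT; vc=[]
#2 0x1e→b7/s3 MISS; vc=[]
#3 0x69→b26/s2 MISS; vc=[14]
#4 0x3b→b14/s2 VC-HIT; vc=[26]
#5 0x48→b18/s2 MISS; vc=[26,14]
#6 0x4b→b18/s2 L1-HIT; vc=[26,14]
#7 0x68→b26/s2 VC-HIT; vc=[18,14]
#8 0x48→b18/s2 VC-HIT; vc=[26,14]
#9 0x3a→b14/s2 VC-HIT; vc=[26,18]
#10 0x1d→b7/s3 L1-HIT; vc=[26,18]
#11 0x4b→b18/s2 VC-HIT; vc=[26,14]
#12 0x3a→b14/s2 VC-HIT; vc=[26,18]

SEQ = [MISS, L1-HIT, MISS, MISS, VC-HIT, MISS, L1-HIT, VC-HIT, VC-HIT, VC-HIT, L1-HIT, VC-HIT, VC-HIT]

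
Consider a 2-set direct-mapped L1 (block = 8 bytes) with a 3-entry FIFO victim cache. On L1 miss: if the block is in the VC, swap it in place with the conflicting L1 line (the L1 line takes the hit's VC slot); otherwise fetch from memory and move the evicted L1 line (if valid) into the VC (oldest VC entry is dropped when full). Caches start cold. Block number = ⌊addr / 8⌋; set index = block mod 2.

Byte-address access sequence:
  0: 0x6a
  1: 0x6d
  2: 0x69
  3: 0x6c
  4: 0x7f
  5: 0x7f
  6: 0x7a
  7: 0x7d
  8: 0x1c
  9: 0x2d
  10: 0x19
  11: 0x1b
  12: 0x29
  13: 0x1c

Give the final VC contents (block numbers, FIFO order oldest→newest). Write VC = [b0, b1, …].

#0 0x6a→b13/s1 MISS; vc=[]
#1 0x6d→b13/s1 L1-HIT; vc=[]
#2 0x69→b13/s1 L1-HIT; vc=[]
#3 0x6c→b13/s1 L1-HIT; vc=[]
#4 0x7f→b15/s1 MISS; vc=[13]
#5 0x7f→b15/s1 L1-HIT; vc=[13]
#6 0x7a→b15/s1 L1-HIT; vc=[13]
#7 0x7d→b15/s1 L1-HIT; vc=[13]
#8 0x1c→b3/s1 MISS; vc=[13,15]
#9 0x2d→b5/s1 MISS; vc=[13,15,3]
#10 0x19→b3/s1 VC-HIT; vc=[13,15,5]
#11 0x1b→b3/s1 L1-HIT; vc=[13,15,5]
#12 0x29→b5/s1 VC-HIT; vc=[13,15,3]
#13 0x1c→b3/s1 VC-HIT; vc=[13,15,5]

VC = [13, 15, 5]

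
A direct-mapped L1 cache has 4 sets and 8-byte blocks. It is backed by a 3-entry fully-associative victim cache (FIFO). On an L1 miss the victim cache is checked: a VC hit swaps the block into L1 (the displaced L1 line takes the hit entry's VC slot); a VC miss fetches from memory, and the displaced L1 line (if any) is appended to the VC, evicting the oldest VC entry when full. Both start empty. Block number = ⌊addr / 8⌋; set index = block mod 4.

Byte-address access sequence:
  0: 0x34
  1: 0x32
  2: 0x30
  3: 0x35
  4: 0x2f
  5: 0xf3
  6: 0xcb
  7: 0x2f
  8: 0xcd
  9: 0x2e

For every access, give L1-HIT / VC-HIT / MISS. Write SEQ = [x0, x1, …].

#0 0x34→b6/s2 MISS; vc=[]
#1 0x32→b6/s2 L1-HIT; vc=[]
#2 0x30→b6/s2 L1-HIT; vc=[]
#3 0x35→b6/s2 L1-HIT; vc=[]
#4 0x2f→b5/s1 MISS; vc=[]
#5 0xf3→b30/s2 MISS; vc=[6]
#6 0xcb→b25/s1 MISS; vc=[6,5]
#7 0x2f→b5/s1 VC-HIT; vc=[6,25]
#8 0xcd→b25/s1 VC-HIT; vc=[6,5]
#9 0x2e→b5/s1 VC-HIT; vc=[6,25]

SEQ = [MISS, L1-HIT, L1-HIT, L1-HIT, MISS, MISS, MISS, VC-HIT, VC-HIT, VC-HIT]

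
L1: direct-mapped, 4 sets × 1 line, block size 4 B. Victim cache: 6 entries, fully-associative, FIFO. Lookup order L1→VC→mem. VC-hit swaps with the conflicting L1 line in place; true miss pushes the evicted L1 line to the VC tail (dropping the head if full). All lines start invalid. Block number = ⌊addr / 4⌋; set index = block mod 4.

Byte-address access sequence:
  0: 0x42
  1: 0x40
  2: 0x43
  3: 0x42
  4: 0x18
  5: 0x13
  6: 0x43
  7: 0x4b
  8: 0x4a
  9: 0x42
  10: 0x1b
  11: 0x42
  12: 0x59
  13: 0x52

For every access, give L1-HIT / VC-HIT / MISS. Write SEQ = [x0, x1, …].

#0 0x42→b16/s0 MISS; vc=[]
#1 0x40→b16/s0 L1-HIT; vc=[]
#2 0x43→b16/s0 L1-HIT; vc=[]
#3 0x42→b16/s0 L1-HIT; vc=[]
#4 0x18→b6/s2 MISS; vc=[]
#5 0x13→b4/s0 MISS; vc=[16]
#6 0x43→b16/s0 VC-HIT; vc=[4]
#7 0x4b→b18/s2 MISS; vc=[4,6]
#8 0x4a→b18/s2 L1-HIT; vc=[4,6]
#9 0x42→b16/s0 L1-HIT; vc=[4,6]
#10 0x1b→b6/s2 VC-HIT; vc=[4,18]
#11 0x42→b16/s0 L1-HIT; vc=[4,18]
#12 0x59→b22/s2 MISS; vc=[4,18,6]
#13 0x52→b20/s0 MISS; vc=[4,18,6,16]

SEQ = [MISS, L1-HIT, L1-HIT, L1-HIT, MISS, MISS, VC-HIT, MISS, L1-HIT, L1-HIT, VC-HIT, L1-HIT, MISS, MISS]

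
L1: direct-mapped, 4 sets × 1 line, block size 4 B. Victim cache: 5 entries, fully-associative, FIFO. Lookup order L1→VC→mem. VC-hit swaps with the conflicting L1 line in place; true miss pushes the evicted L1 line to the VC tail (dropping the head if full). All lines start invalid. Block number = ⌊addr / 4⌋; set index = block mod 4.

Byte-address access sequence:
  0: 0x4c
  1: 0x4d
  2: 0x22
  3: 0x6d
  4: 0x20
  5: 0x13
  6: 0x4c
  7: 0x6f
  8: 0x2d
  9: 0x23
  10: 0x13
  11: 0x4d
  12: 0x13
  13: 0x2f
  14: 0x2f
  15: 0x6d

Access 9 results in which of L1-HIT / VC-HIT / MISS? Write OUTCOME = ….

OUTCOME = VC-HIT

  [0] addr=0x4c blk=19 s=3: MISS | VC []
  [1] addr=0x4d blk=19 s=3: L1-HIT | VC []
  [2] addr=0x22 blk=8 s=0: MISS | VC []
  [3] addr=0x6d blk=27 s=3: MISS | VC [19]
  [4] addr=0x20 blk=8 s=0: L1-HIT | VC [19]
  [5] addr=0x13 blk=4 s=0: MISS | VC [19, 8]
  [6] addr=0x4c blk=19 s=3: VC-HIT | VC [27, 8]
  [7] addr=0x6f blk=27 s=3: VC-HIT | VC [19, 8]
  [8] addr=0x2d blk=11 s=3: MISS | VC [19, 8, 27]
  [9] addr=0x23 blk=8 s=0: VC-HIT | VC [19, 4, 27]
  [10] addr=0x13 blk=4 s=0: VC-HIT | VC [19, 8, 27]
  [11] addr=0x4d blk=19 s=3: VC-HIT | VC [11, 8, 27]
  [12] addr=0x13 blk=4 s=0: L1-HIT | VC [11, 8, 27]
  [13] addr=0x2f blk=11 s=3: VC-HIT | VC [19, 8, 27]
  [14] addr=0x2f blk=11 s=3: L1-HIT | VC [19, 8, 27]
  [15] addr=0x6d blk=27 s=3: VC-HIT | VC [19, 8, 11]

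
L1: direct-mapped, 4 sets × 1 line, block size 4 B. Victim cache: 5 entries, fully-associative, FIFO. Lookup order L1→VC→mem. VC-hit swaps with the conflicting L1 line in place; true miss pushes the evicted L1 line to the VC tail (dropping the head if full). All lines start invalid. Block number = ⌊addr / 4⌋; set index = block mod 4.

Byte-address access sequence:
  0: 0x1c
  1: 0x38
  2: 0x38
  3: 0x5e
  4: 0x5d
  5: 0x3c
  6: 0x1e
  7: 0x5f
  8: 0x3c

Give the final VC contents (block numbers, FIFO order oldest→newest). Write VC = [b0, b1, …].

#0 0x1c→b7/s3 MISS; vc=[]
#1 0x38→b14/s2 MISS; vc=[]
#2 0x38→b14/s2 L1-HIT; vc=[]
#3 0x5e→b23/s3 MISS; vc=[7]
#4 0x5d→b23/s3 L1-HIT; vc=[7]
#5 0x3c→b15/s3 MISS; vc=[7,23]
#6 0x1e→b7/s3 VC-HIT; vc=[15,23]
#7 0x5f→b23/s3 VC-HIT; vc=[15,7]
#8 0x3c→b15/s3 VC-HIT; vc=[23,7]

VC = [23, 7]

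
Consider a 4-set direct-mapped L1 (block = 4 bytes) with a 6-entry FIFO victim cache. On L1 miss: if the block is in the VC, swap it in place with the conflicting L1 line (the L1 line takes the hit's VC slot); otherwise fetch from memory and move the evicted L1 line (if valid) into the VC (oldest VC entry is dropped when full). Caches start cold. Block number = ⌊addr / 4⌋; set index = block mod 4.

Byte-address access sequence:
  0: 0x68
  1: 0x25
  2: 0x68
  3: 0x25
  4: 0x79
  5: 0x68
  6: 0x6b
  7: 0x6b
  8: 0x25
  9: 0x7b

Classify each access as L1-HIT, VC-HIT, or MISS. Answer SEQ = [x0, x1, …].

SEQ = [MISS, MISS, L1-HIT, L1-HIT, MISS, VC-HIT, L1-HIT, L1-HIT, L1-HIT, VC-HIT]

#0 0x68→b26/s2 MISS; vc=[]
#1 0x25→b9/s1 MISS; vc=[]
#2 0x68→b26/s2 L1-HIT; vc=[]
#3 0x25→b9/s1 L1-HIT; vc=[]
#4 0x79→b30/s2 MISS; vc=[26]
#5 0x68→b26/s2 VC-HIT; vc=[30]
#6 0x6b→b26/s2 L1-HIT; vc=[30]
#7 0x6b→b26/s2 L1-HIT; vc=[30]
#8 0x25→b9/s1 L1-HIT; vc=[30]
#9 0x7b→b30/s2 VC-HIT; vc=[26]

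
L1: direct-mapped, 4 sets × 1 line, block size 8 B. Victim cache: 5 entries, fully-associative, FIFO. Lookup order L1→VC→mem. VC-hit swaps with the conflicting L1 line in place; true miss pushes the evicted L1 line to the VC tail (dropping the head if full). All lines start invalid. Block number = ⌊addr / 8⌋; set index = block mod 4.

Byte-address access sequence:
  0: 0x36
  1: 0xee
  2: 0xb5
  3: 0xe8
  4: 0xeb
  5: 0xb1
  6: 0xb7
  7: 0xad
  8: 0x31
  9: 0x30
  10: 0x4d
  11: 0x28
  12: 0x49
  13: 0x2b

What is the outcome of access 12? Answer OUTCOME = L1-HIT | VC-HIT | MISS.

OUTCOME = VC-HIT

0: 0x36 (blk 6, set 2) → MISS  vc=[]
1: 0xee (blk 29, set 1) → MISS  vc=[]
2: 0xb5 (blk 22, set 2) → MISS  vc=[6]
3: 0xe8 (blk 29, set 1) → L1-HIT  vc=[6]
4: 0xeb (blk 29, set 1) → L1-HIT  vc=[6]
5: 0xb1 (blk 22, set 2) → L1-HIT  vc=[6]
6: 0xb7 (blk 22, set 2) → L1-HIT  vc=[6]
7: 0xad (blk 21, set 1) → MISS  vc=[6, 29]
8: 0x31 (blk 6, set 2) → VC-HIT  vc=[22, 29]
9: 0x30 (blk 6, set 2) → L1-HIT  vc=[22, 29]
10: 0x4d (blk 9, set 1) → MISS  vc=[22, 29, 21]
11: 0x28 (blk 5, set 1) → MISS  vc=[22, 29, 21, 9]
12: 0x49 (blk 9, set 1) → VC-HIT  vc=[22, 29, 21, 5]
13: 0x2b (blk 5, set 1) → VC-HIT  vc=[22, 29, 21, 9]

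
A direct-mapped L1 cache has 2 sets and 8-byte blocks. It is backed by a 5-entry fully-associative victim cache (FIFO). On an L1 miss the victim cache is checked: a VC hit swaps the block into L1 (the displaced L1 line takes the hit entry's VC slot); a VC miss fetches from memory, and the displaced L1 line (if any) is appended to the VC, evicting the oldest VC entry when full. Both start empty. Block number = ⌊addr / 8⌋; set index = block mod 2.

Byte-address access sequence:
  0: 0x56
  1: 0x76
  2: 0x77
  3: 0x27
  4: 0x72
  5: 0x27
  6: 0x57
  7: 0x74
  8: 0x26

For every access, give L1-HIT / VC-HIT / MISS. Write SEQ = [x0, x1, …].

SEQ = [MISS, MISS, L1-HIT, MISS, VC-HIT, VC-HIT, VC-HIT, VC-HIT, VC-HIT]

#0 0x56→b10/s0 MISS; vc=[]
#1 0x76→b14/s0 MISS; vc=[10]
#2 0x77→b14/s0 L1-HIT; vc=[10]
#3 0x27→b4/s0 MISS; vc=[10,14]
#4 0x72→b14/s0 VC-HIT; vc=[10,4]
#5 0x27→b4/s0 VC-HIT; vc=[10,14]
#6 0x57→b10/s0 VC-HIT; vc=[4,14]
#7 0x74→b14/s0 VC-HIT; vc=[4,10]
#8 0x26→b4/s0 VC-HIT; vc=[14,10]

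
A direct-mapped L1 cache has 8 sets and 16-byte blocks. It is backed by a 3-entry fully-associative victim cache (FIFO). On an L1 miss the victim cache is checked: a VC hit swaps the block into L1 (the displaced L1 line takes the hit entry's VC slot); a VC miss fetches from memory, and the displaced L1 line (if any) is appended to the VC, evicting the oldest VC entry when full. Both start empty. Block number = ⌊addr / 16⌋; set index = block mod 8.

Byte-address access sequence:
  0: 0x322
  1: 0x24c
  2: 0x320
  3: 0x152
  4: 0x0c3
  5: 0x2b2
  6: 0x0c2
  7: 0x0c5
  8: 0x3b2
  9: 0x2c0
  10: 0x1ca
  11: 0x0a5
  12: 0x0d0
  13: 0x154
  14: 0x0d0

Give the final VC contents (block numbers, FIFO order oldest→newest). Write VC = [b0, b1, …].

VC = [44, 50, 21]

0: 0x322 (blk 50, set 2) → MISS  vc=[]
1: 0x24c (blk 36, set 4) → MISS  vc=[]
2: 0x320 (blk 50, set 2) → L1-HIT  vc=[]
3: 0x152 (blk 21, set 5) → MISS  vc=[]
4: 0xc3 (blk 12, set 4) → MISS  vc=[36]
5: 0x2b2 (blk 43, set 3) → MISS  vc=[36]
6: 0xc2 (blk 12, set 4) → L1-HIT  vc=[36]
7: 0xc5 (blk 12, set 4) → L1-HIT  vc=[36]
8: 0x3b2 (blk 59, set 3) → MISS  vc=[36, 43]
9: 0x2c0 (blk 44, set 4) → MISS  vc=[36, 43, 12]
10: 0x1ca (blk 28, set 4) → MISS  vc=[43, 12, 44]
11: 0xa5 (blk 10, set 2) → MISS  vc=[12, 44, 50]
12: 0xd0 (blk 13, set 5) → MISS  vc=[44, 50, 21]
13: 0x154 (blk 21, set 5) → VC-HIT  vc=[44, 50, 13]
14: 0xd0 (blk 13, set 5) → VC-HIT  vc=[44, 50, 21]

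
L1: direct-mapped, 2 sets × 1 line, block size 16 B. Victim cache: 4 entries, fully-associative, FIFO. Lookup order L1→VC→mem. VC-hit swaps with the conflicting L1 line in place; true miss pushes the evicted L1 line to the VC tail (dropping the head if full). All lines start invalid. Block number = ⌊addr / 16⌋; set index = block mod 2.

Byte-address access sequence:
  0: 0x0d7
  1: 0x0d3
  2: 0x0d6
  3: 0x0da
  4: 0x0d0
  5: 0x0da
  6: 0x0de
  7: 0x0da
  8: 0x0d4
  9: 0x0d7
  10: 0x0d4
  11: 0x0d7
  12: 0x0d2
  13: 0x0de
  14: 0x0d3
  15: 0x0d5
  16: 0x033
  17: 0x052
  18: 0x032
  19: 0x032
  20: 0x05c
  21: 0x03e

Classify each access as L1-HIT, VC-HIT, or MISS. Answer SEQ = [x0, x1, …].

0: 0xd7 (blk 13, set 1) → MISS  vc=[]
1: 0xd3 (blk 13, set 1) → L1-HIT  vc=[]
2: 0xd6 (blk 13, set 1) → L1-HIT  vc=[]
3: 0xda (blk 13, set 1) → L1-HIT  vc=[]
4: 0xd0 (blk 13, set 1) → L1-HIT  vc=[]
5: 0xda (blk 13, set 1) → L1-HIT  vc=[]
6: 0xde (blk 13, set 1) → L1-HIT  vc=[]
7: 0xda (blk 13, set 1) → L1-HIT  vc=[]
8: 0xd4 (blk 13, set 1) → L1-HIT  vc=[]
9: 0xd7 (blk 13, set 1) → L1-HIT  vc=[]
10: 0xd4 (blk 13, set 1) → L1-HIT  vc=[]
11: 0xd7 (blk 13, set 1) → L1-HIT  vc=[]
12: 0xd2 (blk 13, set 1) → L1-HIT  vc=[]
13: 0xde (blk 13, set 1) → L1-HIT  vc=[]
14: 0xd3 (blk 13, set 1) → L1-HIT  vc=[]
15: 0xd5 (blk 13, set 1) → L1-HIT  vc=[]
16: 0x33 (blk 3, set 1) → MISS  vc=[13]
17: 0x52 (blk 5, set 1) → MISS  vc=[13, 3]
18: 0x32 (blk 3, set 1) → VC-HIT  vc=[13, 5]
19: 0x32 (blk 3, set 1) → L1-HIT  vc=[13, 5]
20: 0x5c (blk 5, set 1) → VC-HIT  vc=[13, 3]
21: 0x3e (blk 3, set 1) → VC-HIT  vc=[13, 5]

SEQ = [MISS, L1-HIT, L1-HIT, L1-HIT, L1-HIT, L1-HIT, L1-HIT, L1-HIT, L1-HIT, L1-HIT, L1-HIT, L1-HIT, L1-HIT, L1-HIT, L1-HIT, L1-HIT, MISS, MISS, VC-HIT, L1-HIT, VC-HIT, VC-HIT]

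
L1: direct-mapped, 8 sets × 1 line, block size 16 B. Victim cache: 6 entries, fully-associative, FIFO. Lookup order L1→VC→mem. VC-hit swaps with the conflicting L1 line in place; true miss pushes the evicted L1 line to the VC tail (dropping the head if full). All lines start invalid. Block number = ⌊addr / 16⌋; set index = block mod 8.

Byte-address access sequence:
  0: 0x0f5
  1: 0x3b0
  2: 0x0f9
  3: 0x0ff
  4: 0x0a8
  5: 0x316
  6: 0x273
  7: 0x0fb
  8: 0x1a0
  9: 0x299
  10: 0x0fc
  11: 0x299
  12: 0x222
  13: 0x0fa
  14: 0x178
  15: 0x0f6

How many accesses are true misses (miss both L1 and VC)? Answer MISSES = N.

MISSES = 9

#0 0xf5→b15/s7 MISS; vc=[]
#1 0x3b0→b59/s3 MISS; vc=[]
#2 0xf9→b15/s7 L1-HIT; vc=[]
#3 0xff→b15/s7 L1-HIT; vc=[]
#4 0xa8→b10/s2 MISS; vc=[]
#5 0x316→b49/s1 MISS; vc=[]
#6 0x273→b39/s7 MISS; vc=[15]
#7 0xfb→b15/s7 VC-HIT; vc=[39]
#8 0x1a0→b26/s2 MISS; vc=[39,10]
#9 0x299→b41/s1 MISS; vc=[39,10,49]
#10 0xfc→b15/s7 L1-HIT; vc=[39,10,49]
#11 0x299→b41/s1 L1-HIT; vc=[39,10,49]
#12 0x222→b34/s2 MISS; vc=[39,10,49,26]
#13 0xfa→b15/s7 L1-HIT; vc=[39,10,49,26]
#14 0x178→b23/s7 MISS; vc=[39,10,49,26,15]
#15 0xf6→b15/s7 VC-HIT; vc=[39,10,49,26,23]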